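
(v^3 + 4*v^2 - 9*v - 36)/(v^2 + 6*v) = (v^3 + 4*v^2 - 9*v - 36)/(v*(v + 6))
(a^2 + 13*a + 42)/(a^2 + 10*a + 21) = (a + 6)/(a + 3)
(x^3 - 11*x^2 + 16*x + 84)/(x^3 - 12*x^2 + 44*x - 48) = (x^2 - 5*x - 14)/(x^2 - 6*x + 8)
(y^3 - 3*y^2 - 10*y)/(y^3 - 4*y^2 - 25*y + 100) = y*(y + 2)/(y^2 + y - 20)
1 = 1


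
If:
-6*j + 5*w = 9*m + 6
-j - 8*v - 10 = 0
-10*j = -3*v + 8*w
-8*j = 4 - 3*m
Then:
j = -1302/2335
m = -1076/7005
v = -2756/2335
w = 594/2335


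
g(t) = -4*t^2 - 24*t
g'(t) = -8*t - 24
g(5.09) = -225.79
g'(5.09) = -64.72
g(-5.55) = 9.99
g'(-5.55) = 20.40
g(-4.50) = 27.00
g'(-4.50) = 12.00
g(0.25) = -6.25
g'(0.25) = -26.00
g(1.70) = -52.36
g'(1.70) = -37.60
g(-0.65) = 13.91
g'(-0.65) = -18.80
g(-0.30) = 6.84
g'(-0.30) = -21.60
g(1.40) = -41.44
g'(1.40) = -35.20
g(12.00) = -864.00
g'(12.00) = -120.00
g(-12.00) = -288.00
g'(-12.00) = 72.00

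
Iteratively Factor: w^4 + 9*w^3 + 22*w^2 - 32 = (w - 1)*(w^3 + 10*w^2 + 32*w + 32) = (w - 1)*(w + 4)*(w^2 + 6*w + 8) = (w - 1)*(w + 4)^2*(w + 2)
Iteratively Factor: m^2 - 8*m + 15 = (m - 3)*(m - 5)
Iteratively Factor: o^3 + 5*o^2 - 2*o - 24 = (o - 2)*(o^2 + 7*o + 12) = (o - 2)*(o + 3)*(o + 4)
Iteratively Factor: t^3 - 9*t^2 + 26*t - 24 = (t - 4)*(t^2 - 5*t + 6) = (t - 4)*(t - 3)*(t - 2)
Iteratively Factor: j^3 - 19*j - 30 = (j + 2)*(j^2 - 2*j - 15) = (j - 5)*(j + 2)*(j + 3)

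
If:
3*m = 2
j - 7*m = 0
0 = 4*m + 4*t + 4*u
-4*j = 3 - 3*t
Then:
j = 14/3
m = 2/3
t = 65/9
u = -71/9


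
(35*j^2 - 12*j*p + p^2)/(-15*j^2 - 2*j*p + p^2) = (-7*j + p)/(3*j + p)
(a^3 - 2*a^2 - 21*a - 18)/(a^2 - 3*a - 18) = a + 1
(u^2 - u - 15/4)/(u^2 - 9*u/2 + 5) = (u + 3/2)/(u - 2)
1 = 1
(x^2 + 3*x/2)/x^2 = (x + 3/2)/x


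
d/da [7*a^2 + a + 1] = 14*a + 1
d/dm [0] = 0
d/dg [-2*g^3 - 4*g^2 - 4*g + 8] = -6*g^2 - 8*g - 4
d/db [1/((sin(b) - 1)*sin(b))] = (-2/tan(b) + cos(b)/sin(b)^2)/(sin(b) - 1)^2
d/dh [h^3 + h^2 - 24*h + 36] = 3*h^2 + 2*h - 24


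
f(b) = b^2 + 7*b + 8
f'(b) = 2*b + 7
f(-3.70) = -4.21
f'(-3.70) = -0.40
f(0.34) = 10.50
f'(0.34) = 7.68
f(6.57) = 97.15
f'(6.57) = 20.14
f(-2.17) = -2.48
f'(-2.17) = 2.66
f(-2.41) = -3.06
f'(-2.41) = 2.18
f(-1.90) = -1.69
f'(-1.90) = 3.20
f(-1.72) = -1.08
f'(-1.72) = 3.56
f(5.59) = 78.38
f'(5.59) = 18.18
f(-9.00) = 26.00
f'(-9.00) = -11.00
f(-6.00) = 2.00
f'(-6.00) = -5.00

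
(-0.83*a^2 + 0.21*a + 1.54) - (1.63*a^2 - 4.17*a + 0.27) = -2.46*a^2 + 4.38*a + 1.27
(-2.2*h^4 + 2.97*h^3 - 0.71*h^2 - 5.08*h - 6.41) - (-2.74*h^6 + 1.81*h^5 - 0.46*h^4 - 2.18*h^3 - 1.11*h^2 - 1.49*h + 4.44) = 2.74*h^6 - 1.81*h^5 - 1.74*h^4 + 5.15*h^3 + 0.4*h^2 - 3.59*h - 10.85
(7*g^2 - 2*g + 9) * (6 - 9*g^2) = -63*g^4 + 18*g^3 - 39*g^2 - 12*g + 54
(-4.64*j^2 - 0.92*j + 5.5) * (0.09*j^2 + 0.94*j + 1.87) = -0.4176*j^4 - 4.4444*j^3 - 9.0466*j^2 + 3.4496*j + 10.285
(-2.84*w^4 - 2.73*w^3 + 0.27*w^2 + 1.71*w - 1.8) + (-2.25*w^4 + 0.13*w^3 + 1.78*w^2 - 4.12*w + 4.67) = -5.09*w^4 - 2.6*w^3 + 2.05*w^2 - 2.41*w + 2.87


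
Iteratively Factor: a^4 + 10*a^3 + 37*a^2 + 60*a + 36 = (a + 2)*(a^3 + 8*a^2 + 21*a + 18) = (a + 2)^2*(a^2 + 6*a + 9) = (a + 2)^2*(a + 3)*(a + 3)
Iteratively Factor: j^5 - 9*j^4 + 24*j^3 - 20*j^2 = (j)*(j^4 - 9*j^3 + 24*j^2 - 20*j) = j*(j - 2)*(j^3 - 7*j^2 + 10*j) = j*(j - 5)*(j - 2)*(j^2 - 2*j) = j*(j - 5)*(j - 2)^2*(j)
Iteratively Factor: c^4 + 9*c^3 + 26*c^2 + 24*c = (c)*(c^3 + 9*c^2 + 26*c + 24) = c*(c + 3)*(c^2 + 6*c + 8) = c*(c + 2)*(c + 3)*(c + 4)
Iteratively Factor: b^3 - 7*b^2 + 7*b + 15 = (b - 3)*(b^2 - 4*b - 5) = (b - 3)*(b + 1)*(b - 5)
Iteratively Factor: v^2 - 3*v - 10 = (v - 5)*(v + 2)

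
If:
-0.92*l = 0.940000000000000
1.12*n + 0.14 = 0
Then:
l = -1.02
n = -0.12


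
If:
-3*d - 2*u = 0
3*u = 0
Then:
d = 0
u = 0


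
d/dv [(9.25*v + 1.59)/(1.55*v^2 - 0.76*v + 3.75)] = (-14.3375*v^2 - 4.929*v + 35.8959)/(2.4025*v^4 - 2.356*v^3 + 12.2026*v^2 - 5.7*v + 14.0625)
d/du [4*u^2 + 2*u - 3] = 8*u + 2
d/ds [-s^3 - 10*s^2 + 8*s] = -3*s^2 - 20*s + 8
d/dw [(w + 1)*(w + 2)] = 2*w + 3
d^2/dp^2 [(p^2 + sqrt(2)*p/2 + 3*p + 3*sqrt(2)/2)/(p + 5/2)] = 4*(-5 + sqrt(2))/(8*p^3 + 60*p^2 + 150*p + 125)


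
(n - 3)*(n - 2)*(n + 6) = n^3 + n^2 - 24*n + 36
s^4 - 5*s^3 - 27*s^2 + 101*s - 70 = (s - 7)*(s - 2)*(s - 1)*(s + 5)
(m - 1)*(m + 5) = m^2 + 4*m - 5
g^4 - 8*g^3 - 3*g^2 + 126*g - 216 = (g - 6)*(g - 3)^2*(g + 4)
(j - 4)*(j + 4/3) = j^2 - 8*j/3 - 16/3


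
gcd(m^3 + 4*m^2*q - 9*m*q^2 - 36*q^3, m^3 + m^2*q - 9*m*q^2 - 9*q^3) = -m^2 + 9*q^2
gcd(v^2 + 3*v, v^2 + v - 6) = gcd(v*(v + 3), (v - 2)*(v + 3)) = v + 3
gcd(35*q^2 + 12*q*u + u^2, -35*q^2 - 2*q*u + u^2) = 5*q + u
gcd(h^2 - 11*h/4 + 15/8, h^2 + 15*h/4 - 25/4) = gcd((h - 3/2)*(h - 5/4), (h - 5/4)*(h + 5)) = h - 5/4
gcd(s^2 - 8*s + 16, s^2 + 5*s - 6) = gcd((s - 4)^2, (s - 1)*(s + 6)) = 1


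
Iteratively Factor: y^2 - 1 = (y + 1)*(y - 1)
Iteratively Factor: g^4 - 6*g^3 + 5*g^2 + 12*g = (g - 4)*(g^3 - 2*g^2 - 3*g) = (g - 4)*(g + 1)*(g^2 - 3*g) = g*(g - 4)*(g + 1)*(g - 3)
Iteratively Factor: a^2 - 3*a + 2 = (a - 1)*(a - 2)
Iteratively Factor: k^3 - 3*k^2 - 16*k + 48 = (k + 4)*(k^2 - 7*k + 12) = (k - 3)*(k + 4)*(k - 4)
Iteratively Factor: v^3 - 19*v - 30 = (v + 2)*(v^2 - 2*v - 15) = (v + 2)*(v + 3)*(v - 5)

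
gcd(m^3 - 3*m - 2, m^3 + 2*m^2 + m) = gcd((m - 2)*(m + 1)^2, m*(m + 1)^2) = m^2 + 2*m + 1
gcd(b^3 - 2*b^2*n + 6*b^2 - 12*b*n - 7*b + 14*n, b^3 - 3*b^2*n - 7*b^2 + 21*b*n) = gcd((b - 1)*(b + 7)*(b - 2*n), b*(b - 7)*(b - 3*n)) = 1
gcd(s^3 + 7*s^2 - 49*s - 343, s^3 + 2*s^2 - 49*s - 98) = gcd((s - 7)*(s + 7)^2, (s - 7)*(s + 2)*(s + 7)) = s^2 - 49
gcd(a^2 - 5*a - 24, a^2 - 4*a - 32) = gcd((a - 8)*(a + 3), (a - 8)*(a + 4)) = a - 8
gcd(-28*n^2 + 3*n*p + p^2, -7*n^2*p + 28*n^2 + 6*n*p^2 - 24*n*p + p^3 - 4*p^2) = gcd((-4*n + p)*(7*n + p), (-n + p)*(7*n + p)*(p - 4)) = 7*n + p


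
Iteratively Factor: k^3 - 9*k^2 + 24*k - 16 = (k - 4)*(k^2 - 5*k + 4) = (k - 4)*(k - 1)*(k - 4)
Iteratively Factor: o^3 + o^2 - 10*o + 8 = (o - 1)*(o^2 + 2*o - 8) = (o - 2)*(o - 1)*(o + 4)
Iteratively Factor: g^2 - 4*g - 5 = (g - 5)*(g + 1)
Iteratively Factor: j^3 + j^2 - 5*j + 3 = (j - 1)*(j^2 + 2*j - 3) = (j - 1)*(j + 3)*(j - 1)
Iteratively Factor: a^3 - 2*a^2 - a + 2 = (a + 1)*(a^2 - 3*a + 2) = (a - 1)*(a + 1)*(a - 2)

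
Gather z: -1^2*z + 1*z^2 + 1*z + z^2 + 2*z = 2*z^2 + 2*z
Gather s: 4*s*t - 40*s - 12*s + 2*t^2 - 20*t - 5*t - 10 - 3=s*(4*t - 52) + 2*t^2 - 25*t - 13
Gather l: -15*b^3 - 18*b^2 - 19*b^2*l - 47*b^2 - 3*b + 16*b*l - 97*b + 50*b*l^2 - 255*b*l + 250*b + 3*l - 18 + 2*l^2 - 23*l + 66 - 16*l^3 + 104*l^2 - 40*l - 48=-15*b^3 - 65*b^2 + 150*b - 16*l^3 + l^2*(50*b + 106) + l*(-19*b^2 - 239*b - 60)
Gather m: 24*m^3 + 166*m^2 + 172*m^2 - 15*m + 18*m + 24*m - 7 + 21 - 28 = 24*m^3 + 338*m^2 + 27*m - 14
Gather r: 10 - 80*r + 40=50 - 80*r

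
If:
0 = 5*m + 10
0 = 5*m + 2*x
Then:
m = -2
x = 5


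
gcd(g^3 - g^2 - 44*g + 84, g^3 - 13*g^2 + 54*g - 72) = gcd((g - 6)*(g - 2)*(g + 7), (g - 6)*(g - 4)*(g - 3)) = g - 6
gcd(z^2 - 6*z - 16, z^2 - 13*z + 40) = z - 8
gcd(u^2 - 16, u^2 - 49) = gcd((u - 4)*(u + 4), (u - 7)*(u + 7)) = 1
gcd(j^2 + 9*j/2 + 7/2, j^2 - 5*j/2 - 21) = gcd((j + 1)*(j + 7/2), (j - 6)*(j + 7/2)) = j + 7/2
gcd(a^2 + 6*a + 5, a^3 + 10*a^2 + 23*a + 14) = a + 1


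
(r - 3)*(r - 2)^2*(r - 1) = r^4 - 8*r^3 + 23*r^2 - 28*r + 12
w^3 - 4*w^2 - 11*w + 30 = (w - 5)*(w - 2)*(w + 3)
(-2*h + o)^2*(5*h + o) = 20*h^3 - 16*h^2*o + h*o^2 + o^3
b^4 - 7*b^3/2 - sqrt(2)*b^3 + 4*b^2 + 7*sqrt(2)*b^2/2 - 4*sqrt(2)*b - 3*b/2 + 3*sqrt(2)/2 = (b - 3/2)*(b - 1)^2*(b - sqrt(2))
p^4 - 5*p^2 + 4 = (p - 2)*(p - 1)*(p + 1)*(p + 2)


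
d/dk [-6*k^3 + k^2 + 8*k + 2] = -18*k^2 + 2*k + 8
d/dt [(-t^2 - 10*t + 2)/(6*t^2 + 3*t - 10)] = (57*t^2 - 4*t + 94)/(36*t^4 + 36*t^3 - 111*t^2 - 60*t + 100)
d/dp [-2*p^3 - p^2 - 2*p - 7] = -6*p^2 - 2*p - 2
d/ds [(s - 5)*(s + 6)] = 2*s + 1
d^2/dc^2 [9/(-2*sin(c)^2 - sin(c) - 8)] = 9*(16*sin(c)^4 + 6*sin(c)^3 - 87*sin(c)^2 - 20*sin(c) + 30)/(sin(c) - cos(2*c) + 9)^3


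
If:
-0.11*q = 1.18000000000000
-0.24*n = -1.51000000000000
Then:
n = 6.29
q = -10.73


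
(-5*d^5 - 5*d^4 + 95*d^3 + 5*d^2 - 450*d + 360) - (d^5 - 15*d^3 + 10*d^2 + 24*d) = -6*d^5 - 5*d^4 + 110*d^3 - 5*d^2 - 474*d + 360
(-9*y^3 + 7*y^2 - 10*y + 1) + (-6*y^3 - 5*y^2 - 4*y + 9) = -15*y^3 + 2*y^2 - 14*y + 10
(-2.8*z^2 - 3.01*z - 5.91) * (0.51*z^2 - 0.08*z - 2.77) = -1.428*z^4 - 1.3111*z^3 + 4.9827*z^2 + 8.8105*z + 16.3707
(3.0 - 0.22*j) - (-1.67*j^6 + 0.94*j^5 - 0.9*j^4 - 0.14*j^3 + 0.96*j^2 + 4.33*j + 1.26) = 1.67*j^6 - 0.94*j^5 + 0.9*j^4 + 0.14*j^3 - 0.96*j^2 - 4.55*j + 1.74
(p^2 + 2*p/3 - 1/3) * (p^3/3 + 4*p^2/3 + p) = p^5/3 + 14*p^4/9 + 16*p^3/9 + 2*p^2/9 - p/3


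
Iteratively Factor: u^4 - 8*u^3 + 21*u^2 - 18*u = (u)*(u^3 - 8*u^2 + 21*u - 18) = u*(u - 3)*(u^2 - 5*u + 6) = u*(u - 3)^2*(u - 2)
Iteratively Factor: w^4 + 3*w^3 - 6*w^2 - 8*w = (w + 1)*(w^3 + 2*w^2 - 8*w) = (w + 1)*(w + 4)*(w^2 - 2*w) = (w - 2)*(w + 1)*(w + 4)*(w)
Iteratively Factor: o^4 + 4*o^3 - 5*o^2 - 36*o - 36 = (o + 2)*(o^3 + 2*o^2 - 9*o - 18) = (o + 2)^2*(o^2 - 9) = (o + 2)^2*(o + 3)*(o - 3)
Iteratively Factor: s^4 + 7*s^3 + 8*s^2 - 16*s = (s - 1)*(s^3 + 8*s^2 + 16*s) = (s - 1)*(s + 4)*(s^2 + 4*s) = s*(s - 1)*(s + 4)*(s + 4)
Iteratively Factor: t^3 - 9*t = (t)*(t^2 - 9) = t*(t + 3)*(t - 3)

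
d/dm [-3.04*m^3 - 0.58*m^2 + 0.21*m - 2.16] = -9.12*m^2 - 1.16*m + 0.21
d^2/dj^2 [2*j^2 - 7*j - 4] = 4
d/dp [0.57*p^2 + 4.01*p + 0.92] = 1.14*p + 4.01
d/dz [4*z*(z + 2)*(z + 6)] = 12*z^2 + 64*z + 48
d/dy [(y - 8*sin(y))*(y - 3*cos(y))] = (y - 8*sin(y))*(3*sin(y) + 1) - (y - 3*cos(y))*(8*cos(y) - 1)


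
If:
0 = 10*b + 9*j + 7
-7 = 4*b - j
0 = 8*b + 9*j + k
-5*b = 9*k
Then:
No Solution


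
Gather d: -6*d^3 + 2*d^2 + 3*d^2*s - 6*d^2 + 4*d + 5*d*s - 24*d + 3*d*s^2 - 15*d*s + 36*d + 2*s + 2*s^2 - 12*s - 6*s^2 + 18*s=-6*d^3 + d^2*(3*s - 4) + d*(3*s^2 - 10*s + 16) - 4*s^2 + 8*s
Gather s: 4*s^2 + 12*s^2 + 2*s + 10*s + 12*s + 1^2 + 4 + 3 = 16*s^2 + 24*s + 8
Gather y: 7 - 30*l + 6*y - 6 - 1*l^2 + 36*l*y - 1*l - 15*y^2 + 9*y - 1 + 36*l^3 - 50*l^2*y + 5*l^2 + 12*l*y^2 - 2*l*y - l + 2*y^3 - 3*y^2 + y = 36*l^3 + 4*l^2 - 32*l + 2*y^3 + y^2*(12*l - 18) + y*(-50*l^2 + 34*l + 16)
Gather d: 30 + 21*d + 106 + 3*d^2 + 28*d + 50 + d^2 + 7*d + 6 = 4*d^2 + 56*d + 192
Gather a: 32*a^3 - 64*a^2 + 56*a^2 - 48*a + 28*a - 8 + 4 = 32*a^3 - 8*a^2 - 20*a - 4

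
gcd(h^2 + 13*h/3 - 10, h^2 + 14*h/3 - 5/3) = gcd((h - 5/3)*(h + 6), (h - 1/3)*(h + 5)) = 1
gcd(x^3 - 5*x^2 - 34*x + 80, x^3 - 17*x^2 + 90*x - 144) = x - 8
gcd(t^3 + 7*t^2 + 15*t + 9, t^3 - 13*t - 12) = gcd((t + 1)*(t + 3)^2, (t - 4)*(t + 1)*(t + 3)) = t^2 + 4*t + 3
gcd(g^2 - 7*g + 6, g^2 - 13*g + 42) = g - 6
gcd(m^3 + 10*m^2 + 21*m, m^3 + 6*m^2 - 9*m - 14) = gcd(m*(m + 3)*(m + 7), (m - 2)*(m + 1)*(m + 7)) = m + 7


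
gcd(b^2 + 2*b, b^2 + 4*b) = b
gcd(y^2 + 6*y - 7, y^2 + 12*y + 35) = y + 7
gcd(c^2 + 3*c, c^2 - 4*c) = c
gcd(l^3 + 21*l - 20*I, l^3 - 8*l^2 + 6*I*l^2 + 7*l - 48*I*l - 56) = l - I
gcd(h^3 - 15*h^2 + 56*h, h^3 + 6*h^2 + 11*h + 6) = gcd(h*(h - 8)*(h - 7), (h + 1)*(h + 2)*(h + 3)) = 1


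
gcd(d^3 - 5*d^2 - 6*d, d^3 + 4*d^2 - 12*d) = d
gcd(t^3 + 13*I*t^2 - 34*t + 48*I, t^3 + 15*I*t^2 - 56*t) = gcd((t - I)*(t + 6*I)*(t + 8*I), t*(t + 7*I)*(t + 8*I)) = t + 8*I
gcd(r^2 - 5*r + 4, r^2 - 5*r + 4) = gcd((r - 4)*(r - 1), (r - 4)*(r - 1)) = r^2 - 5*r + 4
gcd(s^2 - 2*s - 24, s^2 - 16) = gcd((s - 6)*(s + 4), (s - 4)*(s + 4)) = s + 4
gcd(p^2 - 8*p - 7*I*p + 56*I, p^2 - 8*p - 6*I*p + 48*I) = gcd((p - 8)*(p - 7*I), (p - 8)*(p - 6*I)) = p - 8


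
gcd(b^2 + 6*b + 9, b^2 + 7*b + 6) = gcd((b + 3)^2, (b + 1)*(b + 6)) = 1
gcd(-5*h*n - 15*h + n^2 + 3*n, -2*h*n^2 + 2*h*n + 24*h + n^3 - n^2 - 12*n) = n + 3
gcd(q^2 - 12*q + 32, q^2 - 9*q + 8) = q - 8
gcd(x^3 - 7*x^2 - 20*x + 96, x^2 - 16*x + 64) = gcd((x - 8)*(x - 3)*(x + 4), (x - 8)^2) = x - 8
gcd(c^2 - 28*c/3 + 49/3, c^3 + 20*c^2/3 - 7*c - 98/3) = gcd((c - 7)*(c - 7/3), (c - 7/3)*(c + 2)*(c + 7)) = c - 7/3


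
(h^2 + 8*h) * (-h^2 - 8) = -h^4 - 8*h^3 - 8*h^2 - 64*h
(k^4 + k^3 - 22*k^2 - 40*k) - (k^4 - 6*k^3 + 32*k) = 7*k^3 - 22*k^2 - 72*k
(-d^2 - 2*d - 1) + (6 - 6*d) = -d^2 - 8*d + 5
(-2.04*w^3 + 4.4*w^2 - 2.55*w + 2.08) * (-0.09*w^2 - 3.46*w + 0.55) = 0.1836*w^5 + 6.6624*w^4 - 16.1165*w^3 + 11.0558*w^2 - 8.5993*w + 1.144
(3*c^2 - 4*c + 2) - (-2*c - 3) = 3*c^2 - 2*c + 5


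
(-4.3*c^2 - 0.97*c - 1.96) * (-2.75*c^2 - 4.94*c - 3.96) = 11.825*c^4 + 23.9095*c^3 + 27.2098*c^2 + 13.5236*c + 7.7616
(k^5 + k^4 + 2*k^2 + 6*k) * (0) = 0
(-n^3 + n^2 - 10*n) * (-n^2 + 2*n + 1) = n^5 - 3*n^4 + 11*n^3 - 19*n^2 - 10*n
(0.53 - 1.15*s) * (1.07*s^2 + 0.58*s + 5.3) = -1.2305*s^3 - 0.0998999999999999*s^2 - 5.7876*s + 2.809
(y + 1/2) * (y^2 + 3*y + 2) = y^3 + 7*y^2/2 + 7*y/2 + 1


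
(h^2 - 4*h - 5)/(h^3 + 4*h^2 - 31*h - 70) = (h + 1)/(h^2 + 9*h + 14)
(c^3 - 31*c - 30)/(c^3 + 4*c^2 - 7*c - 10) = (c - 6)/(c - 2)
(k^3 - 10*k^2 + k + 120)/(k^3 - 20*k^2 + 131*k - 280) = (k + 3)/(k - 7)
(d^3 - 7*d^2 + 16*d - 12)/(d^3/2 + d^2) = 2*(d^3 - 7*d^2 + 16*d - 12)/(d^2*(d + 2))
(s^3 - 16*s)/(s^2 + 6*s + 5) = s*(s^2 - 16)/(s^2 + 6*s + 5)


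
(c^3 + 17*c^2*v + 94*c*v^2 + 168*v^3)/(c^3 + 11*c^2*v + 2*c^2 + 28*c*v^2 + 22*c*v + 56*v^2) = (c + 6*v)/(c + 2)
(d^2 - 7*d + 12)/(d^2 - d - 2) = (-d^2 + 7*d - 12)/(-d^2 + d + 2)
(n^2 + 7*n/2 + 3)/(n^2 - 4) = (n + 3/2)/(n - 2)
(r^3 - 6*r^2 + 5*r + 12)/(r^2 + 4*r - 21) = (r^2 - 3*r - 4)/(r + 7)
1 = 1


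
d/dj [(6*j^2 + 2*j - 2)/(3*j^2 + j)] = 2*(6*j + 1)/(j^2*(9*j^2 + 6*j + 1))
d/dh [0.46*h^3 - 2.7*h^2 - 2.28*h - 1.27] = 1.38*h^2 - 5.4*h - 2.28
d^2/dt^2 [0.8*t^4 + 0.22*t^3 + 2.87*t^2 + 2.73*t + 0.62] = 9.6*t^2 + 1.32*t + 5.74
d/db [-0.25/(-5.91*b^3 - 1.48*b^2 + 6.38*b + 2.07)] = (-4.4325*b^2 - 0.74*b + 1.595)/(5.91*b^3 + 1.48*b^2 - 6.38*b - 2.07)^2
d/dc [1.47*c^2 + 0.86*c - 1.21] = 2.94*c + 0.86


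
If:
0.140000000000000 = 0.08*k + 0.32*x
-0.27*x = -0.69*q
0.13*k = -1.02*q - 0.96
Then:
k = -37.55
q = 3.84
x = 9.82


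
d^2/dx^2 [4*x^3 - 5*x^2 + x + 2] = 24*x - 10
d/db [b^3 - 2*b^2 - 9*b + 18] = 3*b^2 - 4*b - 9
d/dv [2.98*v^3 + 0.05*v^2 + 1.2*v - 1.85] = 8.94*v^2 + 0.1*v + 1.2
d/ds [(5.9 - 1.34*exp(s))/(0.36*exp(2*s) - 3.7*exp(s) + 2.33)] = (0.4824*exp(2*s) - 4.248*exp(s) + 18.7078)*exp(s)/(0.1296*exp(4*s) - 2.664*exp(3*s) + 15.3676*exp(2*s) - 17.242*exp(s) + 5.4289)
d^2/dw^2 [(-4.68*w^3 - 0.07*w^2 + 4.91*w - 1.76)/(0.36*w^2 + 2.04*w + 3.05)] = (-1.77635683940025e-15*w^5 - 27.299808*w^3 - 175.621176*w^2 - 301.316544*w - 73.186262)/(0.046656*w^6 + 0.793152*w^5 + 5.680368*w^4 + 21.929184*w^3 + 48.12534*w^2 + 56.9313*w + 28.372625)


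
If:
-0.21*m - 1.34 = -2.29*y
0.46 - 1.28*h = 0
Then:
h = 0.36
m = 10.9047619047619*y - 6.38095238095238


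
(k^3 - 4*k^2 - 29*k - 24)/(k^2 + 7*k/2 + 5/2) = 2*(k^2 - 5*k - 24)/(2*k + 5)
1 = 1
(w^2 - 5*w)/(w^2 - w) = (w - 5)/(w - 1)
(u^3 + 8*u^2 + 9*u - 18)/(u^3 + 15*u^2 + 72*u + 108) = (u - 1)/(u + 6)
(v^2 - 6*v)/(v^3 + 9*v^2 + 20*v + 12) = v*(v - 6)/(v^3 + 9*v^2 + 20*v + 12)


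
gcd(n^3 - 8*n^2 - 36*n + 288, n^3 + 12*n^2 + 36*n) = n + 6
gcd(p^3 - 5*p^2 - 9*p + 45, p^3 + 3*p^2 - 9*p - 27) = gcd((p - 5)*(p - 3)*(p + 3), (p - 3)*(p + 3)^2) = p^2 - 9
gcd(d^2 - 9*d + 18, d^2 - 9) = d - 3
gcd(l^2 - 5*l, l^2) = l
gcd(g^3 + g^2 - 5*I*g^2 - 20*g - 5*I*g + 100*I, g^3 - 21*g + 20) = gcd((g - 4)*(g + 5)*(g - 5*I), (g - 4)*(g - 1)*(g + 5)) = g^2 + g - 20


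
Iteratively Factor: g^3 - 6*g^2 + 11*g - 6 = (g - 3)*(g^2 - 3*g + 2) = (g - 3)*(g - 1)*(g - 2)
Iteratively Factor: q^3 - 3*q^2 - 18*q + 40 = (q - 2)*(q^2 - q - 20) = (q - 5)*(q - 2)*(q + 4)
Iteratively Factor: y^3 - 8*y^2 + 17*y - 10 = (y - 5)*(y^2 - 3*y + 2) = (y - 5)*(y - 2)*(y - 1)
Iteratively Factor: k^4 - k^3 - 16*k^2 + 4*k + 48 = (k - 2)*(k^3 + k^2 - 14*k - 24) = (k - 2)*(k + 3)*(k^2 - 2*k - 8) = (k - 4)*(k - 2)*(k + 3)*(k + 2)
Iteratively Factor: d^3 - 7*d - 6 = (d - 3)*(d^2 + 3*d + 2) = (d - 3)*(d + 1)*(d + 2)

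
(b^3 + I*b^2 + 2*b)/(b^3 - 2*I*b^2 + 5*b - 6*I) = b/(b - 3*I)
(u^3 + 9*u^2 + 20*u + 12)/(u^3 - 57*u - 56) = (u^2 + 8*u + 12)/(u^2 - u - 56)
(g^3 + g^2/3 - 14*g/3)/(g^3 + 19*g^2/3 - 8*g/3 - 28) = g/(g + 6)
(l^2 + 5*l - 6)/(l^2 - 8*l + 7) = (l + 6)/(l - 7)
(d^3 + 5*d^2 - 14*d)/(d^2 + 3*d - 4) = d*(d^2 + 5*d - 14)/(d^2 + 3*d - 4)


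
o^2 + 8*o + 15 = (o + 3)*(o + 5)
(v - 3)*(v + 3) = v^2 - 9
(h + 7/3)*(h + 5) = h^2 + 22*h/3 + 35/3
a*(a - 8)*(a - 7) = a^3 - 15*a^2 + 56*a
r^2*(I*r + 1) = I*r^3 + r^2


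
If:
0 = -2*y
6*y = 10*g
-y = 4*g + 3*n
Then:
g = 0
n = 0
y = 0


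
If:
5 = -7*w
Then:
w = -5/7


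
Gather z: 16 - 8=8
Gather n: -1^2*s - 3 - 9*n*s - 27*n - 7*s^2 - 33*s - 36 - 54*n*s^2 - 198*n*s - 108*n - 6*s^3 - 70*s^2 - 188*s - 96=n*(-54*s^2 - 207*s - 135) - 6*s^3 - 77*s^2 - 222*s - 135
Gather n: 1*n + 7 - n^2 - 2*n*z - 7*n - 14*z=-n^2 + n*(-2*z - 6) - 14*z + 7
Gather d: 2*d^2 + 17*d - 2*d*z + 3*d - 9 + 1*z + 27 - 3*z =2*d^2 + d*(20 - 2*z) - 2*z + 18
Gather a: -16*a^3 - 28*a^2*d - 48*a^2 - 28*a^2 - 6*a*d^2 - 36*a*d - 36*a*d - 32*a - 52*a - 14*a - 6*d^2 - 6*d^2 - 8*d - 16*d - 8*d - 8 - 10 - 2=-16*a^3 + a^2*(-28*d - 76) + a*(-6*d^2 - 72*d - 98) - 12*d^2 - 32*d - 20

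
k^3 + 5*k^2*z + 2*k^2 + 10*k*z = k*(k + 2)*(k + 5*z)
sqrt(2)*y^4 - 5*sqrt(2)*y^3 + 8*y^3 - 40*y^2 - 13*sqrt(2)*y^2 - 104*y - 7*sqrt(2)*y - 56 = (y - 7)*(y + 1)*(y + 4*sqrt(2))*(sqrt(2)*y + sqrt(2))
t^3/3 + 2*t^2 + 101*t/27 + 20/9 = (t/3 + 1)*(t + 4/3)*(t + 5/3)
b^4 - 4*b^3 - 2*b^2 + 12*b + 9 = (b - 3)^2*(b + 1)^2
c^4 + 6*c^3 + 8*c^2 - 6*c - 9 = (c - 1)*(c + 1)*(c + 3)^2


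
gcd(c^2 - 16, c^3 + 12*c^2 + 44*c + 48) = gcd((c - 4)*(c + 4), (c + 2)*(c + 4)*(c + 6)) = c + 4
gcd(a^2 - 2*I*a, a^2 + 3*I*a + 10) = a - 2*I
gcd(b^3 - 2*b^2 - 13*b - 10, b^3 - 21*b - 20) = b^2 - 4*b - 5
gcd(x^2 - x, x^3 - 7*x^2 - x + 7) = x - 1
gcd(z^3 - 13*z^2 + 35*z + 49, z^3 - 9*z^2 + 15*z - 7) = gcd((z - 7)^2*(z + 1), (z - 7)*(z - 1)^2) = z - 7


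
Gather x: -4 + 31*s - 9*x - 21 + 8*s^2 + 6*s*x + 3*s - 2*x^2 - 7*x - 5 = 8*s^2 + 34*s - 2*x^2 + x*(6*s - 16) - 30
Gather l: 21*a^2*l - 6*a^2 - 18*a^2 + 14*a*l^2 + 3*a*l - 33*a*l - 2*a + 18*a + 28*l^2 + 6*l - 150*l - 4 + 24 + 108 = -24*a^2 + 16*a + l^2*(14*a + 28) + l*(21*a^2 - 30*a - 144) + 128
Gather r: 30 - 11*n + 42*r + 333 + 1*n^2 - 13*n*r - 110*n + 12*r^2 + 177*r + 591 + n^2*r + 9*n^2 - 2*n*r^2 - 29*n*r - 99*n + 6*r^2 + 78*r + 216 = 10*n^2 - 220*n + r^2*(18 - 2*n) + r*(n^2 - 42*n + 297) + 1170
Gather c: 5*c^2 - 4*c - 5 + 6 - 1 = 5*c^2 - 4*c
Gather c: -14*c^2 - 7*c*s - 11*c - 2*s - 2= -14*c^2 + c*(-7*s - 11) - 2*s - 2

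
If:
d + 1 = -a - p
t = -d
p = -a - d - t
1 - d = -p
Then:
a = 2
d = -1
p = -2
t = 1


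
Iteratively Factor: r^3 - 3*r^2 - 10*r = (r - 5)*(r^2 + 2*r) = r*(r - 5)*(r + 2)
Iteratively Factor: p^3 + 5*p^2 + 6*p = (p)*(p^2 + 5*p + 6) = p*(p + 2)*(p + 3)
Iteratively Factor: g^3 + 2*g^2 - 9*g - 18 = (g - 3)*(g^2 + 5*g + 6) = (g - 3)*(g + 3)*(g + 2)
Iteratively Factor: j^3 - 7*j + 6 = (j + 3)*(j^2 - 3*j + 2) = (j - 1)*(j + 3)*(j - 2)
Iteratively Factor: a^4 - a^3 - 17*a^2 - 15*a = (a + 3)*(a^3 - 4*a^2 - 5*a) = a*(a + 3)*(a^2 - 4*a - 5) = a*(a - 5)*(a + 3)*(a + 1)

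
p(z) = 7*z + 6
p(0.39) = 8.73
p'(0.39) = 7.00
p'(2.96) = 7.00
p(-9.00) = -57.00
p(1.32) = 15.24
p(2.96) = 26.72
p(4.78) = 39.46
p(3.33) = 29.31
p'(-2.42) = 7.00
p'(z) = 7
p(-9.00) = -57.00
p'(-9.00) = 7.00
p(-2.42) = -10.94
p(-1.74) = -6.18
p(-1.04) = -1.28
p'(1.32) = 7.00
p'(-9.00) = 7.00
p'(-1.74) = 7.00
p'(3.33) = 7.00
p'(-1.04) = 7.00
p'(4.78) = 7.00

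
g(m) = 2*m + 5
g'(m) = 2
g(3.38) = 11.76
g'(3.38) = 2.00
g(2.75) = 10.50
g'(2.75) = 2.00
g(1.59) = 8.18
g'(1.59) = 2.00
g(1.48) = 7.96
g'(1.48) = 2.00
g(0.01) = 5.02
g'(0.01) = 2.00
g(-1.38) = 2.24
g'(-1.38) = 2.00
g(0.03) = 5.06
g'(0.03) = 2.00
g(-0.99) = 3.02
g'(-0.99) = 2.00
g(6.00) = 17.00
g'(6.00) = 2.00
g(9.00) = 23.00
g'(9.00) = 2.00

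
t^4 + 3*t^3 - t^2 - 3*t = t*(t - 1)*(t + 1)*(t + 3)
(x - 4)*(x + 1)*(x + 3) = x^3 - 13*x - 12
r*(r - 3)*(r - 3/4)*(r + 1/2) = r^4 - 13*r^3/4 + 3*r^2/8 + 9*r/8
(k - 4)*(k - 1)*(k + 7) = k^3 + 2*k^2 - 31*k + 28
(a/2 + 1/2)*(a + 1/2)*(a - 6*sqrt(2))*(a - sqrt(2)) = a^4/2 - 7*sqrt(2)*a^3/2 + 3*a^3/4 - 21*sqrt(2)*a^2/4 + 25*a^2/4 - 7*sqrt(2)*a/4 + 9*a + 3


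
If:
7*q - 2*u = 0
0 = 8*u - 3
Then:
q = 3/28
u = 3/8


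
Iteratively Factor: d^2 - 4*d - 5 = (d - 5)*(d + 1)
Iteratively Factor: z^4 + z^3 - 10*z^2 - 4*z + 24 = (z + 3)*(z^3 - 2*z^2 - 4*z + 8) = (z - 2)*(z + 3)*(z^2 - 4) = (z - 2)^2*(z + 3)*(z + 2)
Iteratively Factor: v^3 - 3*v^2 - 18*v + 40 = (v - 2)*(v^2 - v - 20) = (v - 5)*(v - 2)*(v + 4)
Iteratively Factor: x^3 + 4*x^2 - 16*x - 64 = (x + 4)*(x^2 - 16) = (x - 4)*(x + 4)*(x + 4)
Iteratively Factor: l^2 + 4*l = (l + 4)*(l)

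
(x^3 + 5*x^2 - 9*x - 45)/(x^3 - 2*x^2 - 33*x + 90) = (x^2 + 8*x + 15)/(x^2 + x - 30)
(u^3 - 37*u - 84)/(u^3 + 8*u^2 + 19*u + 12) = (u - 7)/(u + 1)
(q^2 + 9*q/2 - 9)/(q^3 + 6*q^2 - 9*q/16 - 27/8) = 8*(2*q - 3)/(16*q^2 - 9)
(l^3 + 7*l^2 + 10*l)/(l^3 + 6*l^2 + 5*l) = (l + 2)/(l + 1)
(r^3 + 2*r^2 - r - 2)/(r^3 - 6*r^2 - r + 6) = (r + 2)/(r - 6)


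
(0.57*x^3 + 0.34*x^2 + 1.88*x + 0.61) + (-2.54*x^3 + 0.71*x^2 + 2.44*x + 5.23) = -1.97*x^3 + 1.05*x^2 + 4.32*x + 5.84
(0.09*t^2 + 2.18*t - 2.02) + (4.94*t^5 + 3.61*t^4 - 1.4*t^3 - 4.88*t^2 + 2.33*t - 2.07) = 4.94*t^5 + 3.61*t^4 - 1.4*t^3 - 4.79*t^2 + 4.51*t - 4.09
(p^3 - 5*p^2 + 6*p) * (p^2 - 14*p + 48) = p^5 - 19*p^4 + 124*p^3 - 324*p^2 + 288*p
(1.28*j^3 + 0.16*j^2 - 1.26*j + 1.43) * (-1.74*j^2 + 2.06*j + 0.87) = -2.2272*j^5 + 2.3584*j^4 + 3.6356*j^3 - 4.9446*j^2 + 1.8496*j + 1.2441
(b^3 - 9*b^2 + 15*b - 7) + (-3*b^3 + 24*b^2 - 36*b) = -2*b^3 + 15*b^2 - 21*b - 7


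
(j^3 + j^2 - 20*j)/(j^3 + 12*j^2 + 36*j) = (j^2 + j - 20)/(j^2 + 12*j + 36)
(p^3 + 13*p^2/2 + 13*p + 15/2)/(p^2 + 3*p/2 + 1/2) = (2*p^2 + 11*p + 15)/(2*p + 1)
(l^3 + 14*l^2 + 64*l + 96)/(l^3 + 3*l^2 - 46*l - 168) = (l + 4)/(l - 7)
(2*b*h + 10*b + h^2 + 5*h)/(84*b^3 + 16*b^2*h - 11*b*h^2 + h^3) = (h + 5)/(42*b^2 - 13*b*h + h^2)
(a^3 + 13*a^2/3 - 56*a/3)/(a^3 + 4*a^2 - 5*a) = (3*a^2 + 13*a - 56)/(3*(a^2 + 4*a - 5))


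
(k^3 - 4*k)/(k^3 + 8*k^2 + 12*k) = (k - 2)/(k + 6)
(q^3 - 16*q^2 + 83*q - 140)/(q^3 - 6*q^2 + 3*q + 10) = (q^2 - 11*q + 28)/(q^2 - q - 2)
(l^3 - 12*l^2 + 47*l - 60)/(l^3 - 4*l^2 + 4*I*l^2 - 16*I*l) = (l^2 - 8*l + 15)/(l*(l + 4*I))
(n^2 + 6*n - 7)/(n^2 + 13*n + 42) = (n - 1)/(n + 6)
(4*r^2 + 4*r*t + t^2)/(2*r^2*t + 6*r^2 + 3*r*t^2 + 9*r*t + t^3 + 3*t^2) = (2*r + t)/(r*t + 3*r + t^2 + 3*t)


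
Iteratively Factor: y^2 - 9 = (y - 3)*(y + 3)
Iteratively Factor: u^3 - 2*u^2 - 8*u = (u - 4)*(u^2 + 2*u) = u*(u - 4)*(u + 2)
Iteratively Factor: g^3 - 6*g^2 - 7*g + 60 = (g - 4)*(g^2 - 2*g - 15) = (g - 4)*(g + 3)*(g - 5)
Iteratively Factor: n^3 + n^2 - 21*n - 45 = (n - 5)*(n^2 + 6*n + 9) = (n - 5)*(n + 3)*(n + 3)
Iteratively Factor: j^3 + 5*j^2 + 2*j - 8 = (j - 1)*(j^2 + 6*j + 8) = (j - 1)*(j + 2)*(j + 4)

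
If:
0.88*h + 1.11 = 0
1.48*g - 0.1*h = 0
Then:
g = -0.09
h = -1.26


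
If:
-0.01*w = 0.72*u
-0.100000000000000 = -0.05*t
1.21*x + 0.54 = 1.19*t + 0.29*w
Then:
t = 2.00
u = 0.0881226053639847 - 0.0579501915708812*x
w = 4.17241379310345*x - 6.3448275862069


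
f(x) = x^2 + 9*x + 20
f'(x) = 2*x + 9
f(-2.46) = 3.91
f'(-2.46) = 4.08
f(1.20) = 32.24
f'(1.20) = 11.40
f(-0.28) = 17.56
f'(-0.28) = 8.44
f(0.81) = 27.95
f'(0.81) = 10.62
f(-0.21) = 18.15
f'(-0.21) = 8.58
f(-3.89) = 0.12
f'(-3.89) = 1.22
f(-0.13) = 18.85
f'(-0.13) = 8.74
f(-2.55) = 3.55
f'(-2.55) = 3.90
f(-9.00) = 20.00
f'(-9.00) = -9.00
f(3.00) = 56.00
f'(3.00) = 15.00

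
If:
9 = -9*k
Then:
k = -1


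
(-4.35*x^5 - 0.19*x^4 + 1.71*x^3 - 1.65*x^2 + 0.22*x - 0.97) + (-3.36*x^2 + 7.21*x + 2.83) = -4.35*x^5 - 0.19*x^4 + 1.71*x^3 - 5.01*x^2 + 7.43*x + 1.86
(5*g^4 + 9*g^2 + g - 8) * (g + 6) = 5*g^5 + 30*g^4 + 9*g^3 + 55*g^2 - 2*g - 48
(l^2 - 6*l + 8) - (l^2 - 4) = 12 - 6*l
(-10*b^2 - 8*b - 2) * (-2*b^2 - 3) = 20*b^4 + 16*b^3 + 34*b^2 + 24*b + 6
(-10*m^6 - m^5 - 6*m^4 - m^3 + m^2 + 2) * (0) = 0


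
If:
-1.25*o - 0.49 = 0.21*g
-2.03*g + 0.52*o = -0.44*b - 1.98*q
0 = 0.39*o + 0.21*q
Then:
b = 10.9236596736597*q - 10.7651515151515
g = 3.20512820512821*q - 2.33333333333333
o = -0.538461538461538*q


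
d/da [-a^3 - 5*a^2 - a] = -3*a^2 - 10*a - 1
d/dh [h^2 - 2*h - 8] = 2*h - 2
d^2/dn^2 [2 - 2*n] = 0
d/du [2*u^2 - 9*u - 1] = 4*u - 9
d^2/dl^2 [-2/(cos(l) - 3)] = 2*(cos(l)^2 + 3*cos(l) - 2)/(cos(l) - 3)^3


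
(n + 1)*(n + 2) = n^2 + 3*n + 2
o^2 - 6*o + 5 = (o - 5)*(o - 1)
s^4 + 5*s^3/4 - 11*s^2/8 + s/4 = s*(s - 1/2)*(s - 1/4)*(s + 2)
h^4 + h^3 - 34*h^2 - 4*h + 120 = (h - 5)*(h - 2)*(h + 2)*(h + 6)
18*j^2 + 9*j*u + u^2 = (3*j + u)*(6*j + u)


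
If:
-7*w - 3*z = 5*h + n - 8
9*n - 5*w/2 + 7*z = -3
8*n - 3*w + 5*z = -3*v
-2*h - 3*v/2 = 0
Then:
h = -129*z/454 - 233/227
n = 41/227 - 367*z/454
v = 86*z/227 + 932/681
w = 420/227 - 25*z/227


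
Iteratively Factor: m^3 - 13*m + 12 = (m + 4)*(m^2 - 4*m + 3) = (m - 1)*(m + 4)*(m - 3)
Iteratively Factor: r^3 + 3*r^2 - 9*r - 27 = (r + 3)*(r^2 - 9) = (r - 3)*(r + 3)*(r + 3)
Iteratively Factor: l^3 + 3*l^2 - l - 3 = (l + 1)*(l^2 + 2*l - 3) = (l + 1)*(l + 3)*(l - 1)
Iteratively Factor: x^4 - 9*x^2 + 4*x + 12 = (x + 1)*(x^3 - x^2 - 8*x + 12) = (x - 2)*(x + 1)*(x^2 + x - 6) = (x - 2)^2*(x + 1)*(x + 3)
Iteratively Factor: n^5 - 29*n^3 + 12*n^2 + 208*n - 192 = (n - 3)*(n^4 + 3*n^3 - 20*n^2 - 48*n + 64) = (n - 3)*(n + 4)*(n^3 - n^2 - 16*n + 16) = (n - 4)*(n - 3)*(n + 4)*(n^2 + 3*n - 4) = (n - 4)*(n - 3)*(n + 4)^2*(n - 1)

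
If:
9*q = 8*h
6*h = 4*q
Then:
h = 0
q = 0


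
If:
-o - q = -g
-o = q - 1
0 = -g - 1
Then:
No Solution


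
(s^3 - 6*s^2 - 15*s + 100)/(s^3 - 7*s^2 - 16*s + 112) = (s^2 - 10*s + 25)/(s^2 - 11*s + 28)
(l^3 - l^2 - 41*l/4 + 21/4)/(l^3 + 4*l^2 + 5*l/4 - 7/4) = (2*l^2 - l - 21)/(2*l^2 + 9*l + 7)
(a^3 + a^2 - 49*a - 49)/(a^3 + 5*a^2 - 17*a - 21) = (a - 7)/(a - 3)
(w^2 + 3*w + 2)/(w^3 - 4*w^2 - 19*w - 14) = 1/(w - 7)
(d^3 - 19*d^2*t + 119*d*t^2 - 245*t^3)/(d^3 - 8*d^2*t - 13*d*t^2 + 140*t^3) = (d - 7*t)/(d + 4*t)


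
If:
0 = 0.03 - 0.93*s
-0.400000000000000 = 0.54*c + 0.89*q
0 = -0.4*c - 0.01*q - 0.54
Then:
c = -1.36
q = 0.38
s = 0.03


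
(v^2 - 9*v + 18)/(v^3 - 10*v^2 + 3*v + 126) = (v - 3)/(v^2 - 4*v - 21)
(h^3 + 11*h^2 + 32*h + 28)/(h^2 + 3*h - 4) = (h^3 + 11*h^2 + 32*h + 28)/(h^2 + 3*h - 4)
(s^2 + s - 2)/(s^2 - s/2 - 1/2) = 2*(s + 2)/(2*s + 1)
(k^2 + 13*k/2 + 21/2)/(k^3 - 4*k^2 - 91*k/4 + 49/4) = 2*(k + 3)/(2*k^2 - 15*k + 7)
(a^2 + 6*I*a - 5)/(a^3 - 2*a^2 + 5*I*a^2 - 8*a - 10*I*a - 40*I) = (a + I)/(a^2 - 2*a - 8)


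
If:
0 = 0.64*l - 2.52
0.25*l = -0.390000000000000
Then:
No Solution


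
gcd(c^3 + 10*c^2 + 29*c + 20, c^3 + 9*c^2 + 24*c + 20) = c + 5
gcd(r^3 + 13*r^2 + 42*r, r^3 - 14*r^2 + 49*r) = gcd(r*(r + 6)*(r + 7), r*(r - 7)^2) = r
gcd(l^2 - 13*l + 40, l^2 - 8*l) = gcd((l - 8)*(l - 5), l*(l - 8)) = l - 8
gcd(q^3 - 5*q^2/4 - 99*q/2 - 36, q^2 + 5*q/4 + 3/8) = q + 3/4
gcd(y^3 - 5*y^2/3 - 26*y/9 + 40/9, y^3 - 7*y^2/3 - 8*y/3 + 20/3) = y^2 - y/3 - 10/3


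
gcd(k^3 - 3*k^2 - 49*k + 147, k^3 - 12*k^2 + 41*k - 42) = k^2 - 10*k + 21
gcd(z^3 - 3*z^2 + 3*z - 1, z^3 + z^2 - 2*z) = z - 1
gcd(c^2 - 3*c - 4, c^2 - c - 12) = c - 4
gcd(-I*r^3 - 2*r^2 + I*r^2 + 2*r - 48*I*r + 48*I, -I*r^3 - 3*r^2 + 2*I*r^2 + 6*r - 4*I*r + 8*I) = 1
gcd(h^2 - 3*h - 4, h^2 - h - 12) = h - 4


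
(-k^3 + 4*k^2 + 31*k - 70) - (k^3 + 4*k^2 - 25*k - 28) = -2*k^3 + 56*k - 42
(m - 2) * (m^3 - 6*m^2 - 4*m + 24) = m^4 - 8*m^3 + 8*m^2 + 32*m - 48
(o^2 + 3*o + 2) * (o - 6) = o^3 - 3*o^2 - 16*o - 12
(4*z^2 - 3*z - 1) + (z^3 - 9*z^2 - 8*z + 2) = z^3 - 5*z^2 - 11*z + 1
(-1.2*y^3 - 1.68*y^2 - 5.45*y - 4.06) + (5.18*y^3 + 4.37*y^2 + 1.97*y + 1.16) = 3.98*y^3 + 2.69*y^2 - 3.48*y - 2.9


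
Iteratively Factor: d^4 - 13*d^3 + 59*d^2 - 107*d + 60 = (d - 4)*(d^3 - 9*d^2 + 23*d - 15) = (d - 4)*(d - 3)*(d^2 - 6*d + 5) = (d - 4)*(d - 3)*(d - 1)*(d - 5)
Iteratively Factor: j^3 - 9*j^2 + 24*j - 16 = (j - 4)*(j^2 - 5*j + 4) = (j - 4)*(j - 1)*(j - 4)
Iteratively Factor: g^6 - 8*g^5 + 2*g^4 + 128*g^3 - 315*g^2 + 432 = (g - 4)*(g^5 - 4*g^4 - 14*g^3 + 72*g^2 - 27*g - 108) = (g - 4)*(g - 3)*(g^4 - g^3 - 17*g^2 + 21*g + 36) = (g - 4)*(g - 3)*(g + 4)*(g^3 - 5*g^2 + 3*g + 9) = (g - 4)*(g - 3)^2*(g + 4)*(g^2 - 2*g - 3) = (g - 4)*(g - 3)^3*(g + 4)*(g + 1)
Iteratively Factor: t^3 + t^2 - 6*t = (t - 2)*(t^2 + 3*t) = (t - 2)*(t + 3)*(t)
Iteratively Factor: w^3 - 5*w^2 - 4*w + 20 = (w + 2)*(w^2 - 7*w + 10) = (w - 5)*(w + 2)*(w - 2)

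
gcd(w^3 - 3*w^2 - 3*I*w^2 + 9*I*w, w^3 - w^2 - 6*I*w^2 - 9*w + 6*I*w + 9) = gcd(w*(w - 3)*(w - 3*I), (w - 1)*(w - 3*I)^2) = w - 3*I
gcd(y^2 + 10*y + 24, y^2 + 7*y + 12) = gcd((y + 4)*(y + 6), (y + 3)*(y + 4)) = y + 4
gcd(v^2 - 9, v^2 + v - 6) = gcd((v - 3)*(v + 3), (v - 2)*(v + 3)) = v + 3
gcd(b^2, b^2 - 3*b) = b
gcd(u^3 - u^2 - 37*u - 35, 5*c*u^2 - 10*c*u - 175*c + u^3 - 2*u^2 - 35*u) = u^2 - 2*u - 35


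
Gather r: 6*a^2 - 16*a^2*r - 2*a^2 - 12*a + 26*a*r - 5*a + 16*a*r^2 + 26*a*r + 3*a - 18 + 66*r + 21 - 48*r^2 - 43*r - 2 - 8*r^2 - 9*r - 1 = 4*a^2 - 14*a + r^2*(16*a - 56) + r*(-16*a^2 + 52*a + 14)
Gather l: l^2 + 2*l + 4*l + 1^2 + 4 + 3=l^2 + 6*l + 8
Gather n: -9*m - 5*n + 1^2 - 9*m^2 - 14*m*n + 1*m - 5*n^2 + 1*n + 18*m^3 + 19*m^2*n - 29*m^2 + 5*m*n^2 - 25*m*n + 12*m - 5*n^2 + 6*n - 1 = 18*m^3 - 38*m^2 + 4*m + n^2*(5*m - 10) + n*(19*m^2 - 39*m + 2)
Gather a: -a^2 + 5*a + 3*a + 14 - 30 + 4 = -a^2 + 8*a - 12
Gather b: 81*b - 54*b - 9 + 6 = 27*b - 3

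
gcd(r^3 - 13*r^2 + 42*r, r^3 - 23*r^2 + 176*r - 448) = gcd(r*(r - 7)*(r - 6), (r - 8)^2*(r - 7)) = r - 7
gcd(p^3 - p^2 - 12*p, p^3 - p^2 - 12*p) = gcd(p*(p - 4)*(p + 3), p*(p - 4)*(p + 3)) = p^3 - p^2 - 12*p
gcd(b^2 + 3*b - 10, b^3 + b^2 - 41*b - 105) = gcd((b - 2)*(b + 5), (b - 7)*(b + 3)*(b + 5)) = b + 5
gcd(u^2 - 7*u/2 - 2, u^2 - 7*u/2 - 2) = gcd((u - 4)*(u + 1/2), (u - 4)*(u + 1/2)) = u^2 - 7*u/2 - 2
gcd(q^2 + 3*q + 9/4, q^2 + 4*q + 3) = 1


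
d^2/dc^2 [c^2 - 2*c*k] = 2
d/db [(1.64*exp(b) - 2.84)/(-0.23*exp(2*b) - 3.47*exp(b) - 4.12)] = (0.3772*exp(2*b) - 1.3064*exp(b) - 16.6116)*exp(b)/(0.0529*exp(4*b) + 1.5962*exp(3*b) + 13.9361*exp(2*b) + 28.5928*exp(b) + 16.9744)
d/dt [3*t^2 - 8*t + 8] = 6*t - 8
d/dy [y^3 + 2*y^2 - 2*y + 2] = 3*y^2 + 4*y - 2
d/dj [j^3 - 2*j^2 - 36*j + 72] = 3*j^2 - 4*j - 36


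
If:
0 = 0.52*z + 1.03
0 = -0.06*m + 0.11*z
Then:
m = -3.63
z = -1.98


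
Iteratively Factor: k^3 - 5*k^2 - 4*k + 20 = (k + 2)*(k^2 - 7*k + 10) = (k - 5)*(k + 2)*(k - 2)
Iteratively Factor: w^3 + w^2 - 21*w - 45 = (w + 3)*(w^2 - 2*w - 15) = (w + 3)^2*(w - 5)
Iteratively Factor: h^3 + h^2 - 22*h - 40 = (h + 2)*(h^2 - h - 20) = (h - 5)*(h + 2)*(h + 4)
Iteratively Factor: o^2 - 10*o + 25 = (o - 5)*(o - 5)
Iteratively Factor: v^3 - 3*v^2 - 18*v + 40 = (v - 2)*(v^2 - v - 20) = (v - 2)*(v + 4)*(v - 5)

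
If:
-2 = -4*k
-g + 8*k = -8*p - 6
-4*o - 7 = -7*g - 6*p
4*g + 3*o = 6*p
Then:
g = 54/145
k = 1/2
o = -421/145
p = -349/290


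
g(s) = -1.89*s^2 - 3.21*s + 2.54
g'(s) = -3.78*s - 3.21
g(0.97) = -2.35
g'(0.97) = -6.88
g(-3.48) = -9.18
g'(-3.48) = 9.94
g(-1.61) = 2.81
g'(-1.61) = 2.88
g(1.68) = -8.19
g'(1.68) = -9.56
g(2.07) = -12.20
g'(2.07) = -11.03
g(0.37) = 1.09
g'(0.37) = -4.61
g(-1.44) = 3.24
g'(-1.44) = 2.23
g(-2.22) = 0.35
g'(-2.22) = 5.18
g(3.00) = -24.10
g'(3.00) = -14.55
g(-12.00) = -231.10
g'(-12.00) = 42.15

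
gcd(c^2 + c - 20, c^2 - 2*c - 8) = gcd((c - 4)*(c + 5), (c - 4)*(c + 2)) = c - 4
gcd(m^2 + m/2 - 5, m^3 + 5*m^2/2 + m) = 1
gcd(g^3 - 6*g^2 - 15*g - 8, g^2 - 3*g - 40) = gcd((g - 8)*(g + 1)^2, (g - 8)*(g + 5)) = g - 8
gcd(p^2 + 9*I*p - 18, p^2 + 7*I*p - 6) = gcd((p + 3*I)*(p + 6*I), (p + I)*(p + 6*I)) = p + 6*I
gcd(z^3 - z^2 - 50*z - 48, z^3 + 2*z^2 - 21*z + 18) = z + 6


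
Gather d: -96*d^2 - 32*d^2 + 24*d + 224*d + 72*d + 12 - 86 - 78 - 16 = -128*d^2 + 320*d - 168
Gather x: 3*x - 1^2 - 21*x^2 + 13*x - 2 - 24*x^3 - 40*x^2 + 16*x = -24*x^3 - 61*x^2 + 32*x - 3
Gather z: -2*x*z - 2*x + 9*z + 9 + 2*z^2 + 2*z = -2*x + 2*z^2 + z*(11 - 2*x) + 9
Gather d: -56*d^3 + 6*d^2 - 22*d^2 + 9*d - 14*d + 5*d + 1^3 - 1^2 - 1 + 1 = -56*d^3 - 16*d^2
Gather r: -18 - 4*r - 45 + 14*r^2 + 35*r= 14*r^2 + 31*r - 63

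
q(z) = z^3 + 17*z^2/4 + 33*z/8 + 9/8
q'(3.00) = 56.62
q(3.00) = 78.75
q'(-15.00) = 551.62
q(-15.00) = -2479.50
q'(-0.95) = -1.24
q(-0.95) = 0.18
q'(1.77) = 28.57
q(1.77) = 27.29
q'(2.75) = 50.19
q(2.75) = 65.41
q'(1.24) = 19.28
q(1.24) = 14.68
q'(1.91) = 31.30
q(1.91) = 31.48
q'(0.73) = 11.93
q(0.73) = 6.79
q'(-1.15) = -1.68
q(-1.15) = 0.48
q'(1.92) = 31.50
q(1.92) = 31.79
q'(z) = 3*z^2 + 17*z/2 + 33/8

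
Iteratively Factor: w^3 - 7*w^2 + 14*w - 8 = (w - 1)*(w^2 - 6*w + 8) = (w - 4)*(w - 1)*(w - 2)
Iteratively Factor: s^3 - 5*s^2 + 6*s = (s - 2)*(s^2 - 3*s) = (s - 3)*(s - 2)*(s)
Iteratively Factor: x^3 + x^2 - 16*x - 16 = (x - 4)*(x^2 + 5*x + 4) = (x - 4)*(x + 4)*(x + 1)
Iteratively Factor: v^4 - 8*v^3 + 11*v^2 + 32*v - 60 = (v + 2)*(v^3 - 10*v^2 + 31*v - 30) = (v - 3)*(v + 2)*(v^2 - 7*v + 10) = (v - 3)*(v - 2)*(v + 2)*(v - 5)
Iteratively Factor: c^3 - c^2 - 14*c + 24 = (c - 3)*(c^2 + 2*c - 8) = (c - 3)*(c - 2)*(c + 4)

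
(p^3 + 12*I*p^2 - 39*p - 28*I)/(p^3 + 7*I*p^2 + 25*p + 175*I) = (p^2 + 5*I*p - 4)/(p^2 + 25)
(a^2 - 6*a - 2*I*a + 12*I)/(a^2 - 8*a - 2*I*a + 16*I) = (a - 6)/(a - 8)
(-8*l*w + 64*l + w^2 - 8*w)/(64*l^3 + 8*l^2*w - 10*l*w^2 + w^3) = (w - 8)/(-8*l^2 - 2*l*w + w^2)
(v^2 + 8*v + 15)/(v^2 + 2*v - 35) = (v^2 + 8*v + 15)/(v^2 + 2*v - 35)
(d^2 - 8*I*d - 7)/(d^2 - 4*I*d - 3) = (d - 7*I)/(d - 3*I)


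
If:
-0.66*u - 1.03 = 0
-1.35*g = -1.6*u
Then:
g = -1.85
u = -1.56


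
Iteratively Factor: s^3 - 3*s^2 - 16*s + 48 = (s - 4)*(s^2 + s - 12) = (s - 4)*(s + 4)*(s - 3)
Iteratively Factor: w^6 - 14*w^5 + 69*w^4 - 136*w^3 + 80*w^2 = (w)*(w^5 - 14*w^4 + 69*w^3 - 136*w^2 + 80*w) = w*(w - 4)*(w^4 - 10*w^3 + 29*w^2 - 20*w) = w*(w - 4)*(w - 1)*(w^3 - 9*w^2 + 20*w) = w*(w - 5)*(w - 4)*(w - 1)*(w^2 - 4*w) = w*(w - 5)*(w - 4)^2*(w - 1)*(w)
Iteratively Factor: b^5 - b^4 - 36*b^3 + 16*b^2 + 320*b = (b + 4)*(b^4 - 5*b^3 - 16*b^2 + 80*b) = (b - 5)*(b + 4)*(b^3 - 16*b) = b*(b - 5)*(b + 4)*(b^2 - 16) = b*(b - 5)*(b - 4)*(b + 4)*(b + 4)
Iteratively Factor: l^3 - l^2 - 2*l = (l - 2)*(l^2 + l) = (l - 2)*(l + 1)*(l)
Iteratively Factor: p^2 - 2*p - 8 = (p + 2)*(p - 4)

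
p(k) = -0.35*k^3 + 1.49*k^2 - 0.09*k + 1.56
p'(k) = -1.05*k^2 + 2.98*k - 0.09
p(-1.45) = 5.89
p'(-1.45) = -6.62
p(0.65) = 2.03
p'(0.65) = 1.40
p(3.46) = 4.59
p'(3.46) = -2.35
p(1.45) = 3.50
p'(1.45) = 2.02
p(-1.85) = 9.04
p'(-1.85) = -9.20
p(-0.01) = 1.56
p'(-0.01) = -0.12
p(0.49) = 1.83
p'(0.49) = 1.12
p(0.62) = 1.99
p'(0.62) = 1.35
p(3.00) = 5.25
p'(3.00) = -0.60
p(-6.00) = 131.34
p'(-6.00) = -55.77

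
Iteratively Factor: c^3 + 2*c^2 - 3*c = (c - 1)*(c^2 + 3*c) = c*(c - 1)*(c + 3)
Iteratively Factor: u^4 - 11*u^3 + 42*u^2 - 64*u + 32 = (u - 1)*(u^3 - 10*u^2 + 32*u - 32) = (u - 4)*(u - 1)*(u^2 - 6*u + 8) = (u - 4)*(u - 2)*(u - 1)*(u - 4)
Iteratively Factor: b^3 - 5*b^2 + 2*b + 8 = (b - 2)*(b^2 - 3*b - 4) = (b - 2)*(b + 1)*(b - 4)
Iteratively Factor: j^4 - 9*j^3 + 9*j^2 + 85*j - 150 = (j + 3)*(j^3 - 12*j^2 + 45*j - 50) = (j - 5)*(j + 3)*(j^2 - 7*j + 10) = (j - 5)*(j - 2)*(j + 3)*(j - 5)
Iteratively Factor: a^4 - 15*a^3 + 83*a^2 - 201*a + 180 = (a - 3)*(a^3 - 12*a^2 + 47*a - 60) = (a - 5)*(a - 3)*(a^2 - 7*a + 12) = (a - 5)*(a - 4)*(a - 3)*(a - 3)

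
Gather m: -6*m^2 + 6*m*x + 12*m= -6*m^2 + m*(6*x + 12)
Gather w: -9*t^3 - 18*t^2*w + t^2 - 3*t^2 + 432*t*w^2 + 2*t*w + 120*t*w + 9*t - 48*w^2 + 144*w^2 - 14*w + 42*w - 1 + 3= -9*t^3 - 2*t^2 + 9*t + w^2*(432*t + 96) + w*(-18*t^2 + 122*t + 28) + 2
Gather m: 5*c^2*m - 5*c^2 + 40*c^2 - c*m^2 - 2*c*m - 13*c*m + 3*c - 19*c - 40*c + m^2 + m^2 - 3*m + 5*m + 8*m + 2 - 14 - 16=35*c^2 - 56*c + m^2*(2 - c) + m*(5*c^2 - 15*c + 10) - 28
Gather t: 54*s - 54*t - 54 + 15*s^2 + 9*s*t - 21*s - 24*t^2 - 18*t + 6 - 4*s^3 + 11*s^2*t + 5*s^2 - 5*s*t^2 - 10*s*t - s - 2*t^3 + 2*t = -4*s^3 + 20*s^2 + 32*s - 2*t^3 + t^2*(-5*s - 24) + t*(11*s^2 - s - 70) - 48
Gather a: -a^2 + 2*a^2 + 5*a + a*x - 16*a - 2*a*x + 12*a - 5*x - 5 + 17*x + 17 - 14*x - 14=a^2 + a*(1 - x) - 2*x - 2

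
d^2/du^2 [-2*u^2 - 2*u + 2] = -4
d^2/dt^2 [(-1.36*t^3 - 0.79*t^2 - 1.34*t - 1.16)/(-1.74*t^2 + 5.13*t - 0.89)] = (7.105427357601e-15*t^5 - 5.6843418860808e-14*t^4 + 89.58714*t^3 - 23.52438*t^2 - 68.11356*t + 70.95005)/(5.268024*t^6 - 46.594764*t^5 + 145.45791*t^4 - 182.671605*t^3 + 74.400885*t^2 - 12.190419*t + 0.704969)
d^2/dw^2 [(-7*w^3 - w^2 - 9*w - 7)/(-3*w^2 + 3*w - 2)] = 2*(111*w^3 + 45*w^2 - 267*w + 79)/(27*w^6 - 81*w^5 + 135*w^4 - 135*w^3 + 90*w^2 - 36*w + 8)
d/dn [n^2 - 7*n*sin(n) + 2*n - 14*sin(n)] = -7*n*cos(n) + 2*n - 7*sin(n) - 14*cos(n) + 2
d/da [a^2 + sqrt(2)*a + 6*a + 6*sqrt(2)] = 2*a + sqrt(2) + 6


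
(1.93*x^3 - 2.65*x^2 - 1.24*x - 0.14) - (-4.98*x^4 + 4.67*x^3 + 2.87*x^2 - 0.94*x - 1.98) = 4.98*x^4 - 2.74*x^3 - 5.52*x^2 - 0.3*x + 1.84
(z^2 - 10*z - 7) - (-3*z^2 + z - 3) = 4*z^2 - 11*z - 4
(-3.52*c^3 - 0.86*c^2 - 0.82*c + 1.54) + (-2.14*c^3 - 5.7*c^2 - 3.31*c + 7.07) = -5.66*c^3 - 6.56*c^2 - 4.13*c + 8.61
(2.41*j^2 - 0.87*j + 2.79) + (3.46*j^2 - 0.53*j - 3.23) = 5.87*j^2 - 1.4*j - 0.44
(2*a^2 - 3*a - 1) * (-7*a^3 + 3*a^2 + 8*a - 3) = -14*a^5 + 27*a^4 + 14*a^3 - 33*a^2 + a + 3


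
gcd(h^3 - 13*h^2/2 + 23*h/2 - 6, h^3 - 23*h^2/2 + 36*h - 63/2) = h - 3/2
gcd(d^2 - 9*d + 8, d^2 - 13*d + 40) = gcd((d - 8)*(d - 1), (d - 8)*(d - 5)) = d - 8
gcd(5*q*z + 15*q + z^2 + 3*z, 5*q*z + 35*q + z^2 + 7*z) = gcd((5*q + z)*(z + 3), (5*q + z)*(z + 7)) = 5*q + z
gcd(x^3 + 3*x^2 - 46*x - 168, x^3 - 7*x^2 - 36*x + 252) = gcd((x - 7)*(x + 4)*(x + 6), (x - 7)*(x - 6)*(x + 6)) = x^2 - x - 42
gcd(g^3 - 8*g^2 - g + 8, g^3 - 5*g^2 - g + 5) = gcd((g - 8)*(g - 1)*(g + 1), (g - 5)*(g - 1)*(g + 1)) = g^2 - 1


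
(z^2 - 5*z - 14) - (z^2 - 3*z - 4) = -2*z - 10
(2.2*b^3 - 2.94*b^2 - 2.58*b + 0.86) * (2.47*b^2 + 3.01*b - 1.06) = 5.434*b^5 - 0.6398*b^4 - 17.554*b^3 - 2.5252*b^2 + 5.3234*b - 0.9116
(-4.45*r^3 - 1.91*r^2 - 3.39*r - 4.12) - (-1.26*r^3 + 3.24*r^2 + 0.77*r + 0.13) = -3.19*r^3 - 5.15*r^2 - 4.16*r - 4.25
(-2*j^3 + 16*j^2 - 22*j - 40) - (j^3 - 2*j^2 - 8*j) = -3*j^3 + 18*j^2 - 14*j - 40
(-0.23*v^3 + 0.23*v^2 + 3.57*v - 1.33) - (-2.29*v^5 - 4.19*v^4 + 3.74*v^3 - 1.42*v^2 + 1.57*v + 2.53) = 2.29*v^5 + 4.19*v^4 - 3.97*v^3 + 1.65*v^2 + 2.0*v - 3.86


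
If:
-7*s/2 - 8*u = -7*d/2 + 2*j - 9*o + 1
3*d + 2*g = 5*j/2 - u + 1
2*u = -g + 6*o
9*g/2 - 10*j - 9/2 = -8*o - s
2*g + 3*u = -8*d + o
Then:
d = 78*u/811 - 429/1622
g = 936/811 - 1520*u/811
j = 167/811 - 798*u/811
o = 17*u/811 + 156/811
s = -1276*u/811 - 281/1622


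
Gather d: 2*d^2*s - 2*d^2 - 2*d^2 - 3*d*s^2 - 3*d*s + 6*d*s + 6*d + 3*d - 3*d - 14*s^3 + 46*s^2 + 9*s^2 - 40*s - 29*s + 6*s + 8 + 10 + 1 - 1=d^2*(2*s - 4) + d*(-3*s^2 + 3*s + 6) - 14*s^3 + 55*s^2 - 63*s + 18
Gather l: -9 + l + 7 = l - 2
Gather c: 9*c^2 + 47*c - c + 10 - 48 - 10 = 9*c^2 + 46*c - 48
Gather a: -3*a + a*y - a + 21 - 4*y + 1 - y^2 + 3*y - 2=a*(y - 4) - y^2 - y + 20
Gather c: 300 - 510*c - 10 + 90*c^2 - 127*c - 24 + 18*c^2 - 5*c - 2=108*c^2 - 642*c + 264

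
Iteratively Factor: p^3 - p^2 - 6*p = (p - 3)*(p^2 + 2*p) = (p - 3)*(p + 2)*(p)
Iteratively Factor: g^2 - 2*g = (g - 2)*(g)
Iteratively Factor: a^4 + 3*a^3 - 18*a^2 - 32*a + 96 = (a - 3)*(a^3 + 6*a^2 - 32) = (a - 3)*(a + 4)*(a^2 + 2*a - 8) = (a - 3)*(a + 4)^2*(a - 2)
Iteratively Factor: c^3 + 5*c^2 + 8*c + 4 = (c + 1)*(c^2 + 4*c + 4) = (c + 1)*(c + 2)*(c + 2)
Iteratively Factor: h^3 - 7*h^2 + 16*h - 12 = (h - 3)*(h^2 - 4*h + 4) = (h - 3)*(h - 2)*(h - 2)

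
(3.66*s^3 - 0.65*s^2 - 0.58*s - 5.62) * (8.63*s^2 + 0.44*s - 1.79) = 31.5858*s^5 - 3.9991*s^4 - 11.8428*s^3 - 47.5923*s^2 - 1.4346*s + 10.0598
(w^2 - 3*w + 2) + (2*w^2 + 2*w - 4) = 3*w^2 - w - 2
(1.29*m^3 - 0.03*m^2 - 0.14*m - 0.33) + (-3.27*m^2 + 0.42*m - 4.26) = 1.29*m^3 - 3.3*m^2 + 0.28*m - 4.59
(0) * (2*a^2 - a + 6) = 0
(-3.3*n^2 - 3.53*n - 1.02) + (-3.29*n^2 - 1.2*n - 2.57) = -6.59*n^2 - 4.73*n - 3.59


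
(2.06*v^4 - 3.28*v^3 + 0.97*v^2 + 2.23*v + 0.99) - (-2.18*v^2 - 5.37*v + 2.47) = 2.06*v^4 - 3.28*v^3 + 3.15*v^2 + 7.6*v - 1.48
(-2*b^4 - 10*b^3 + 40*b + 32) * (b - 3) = -2*b^5 - 4*b^4 + 30*b^3 + 40*b^2 - 88*b - 96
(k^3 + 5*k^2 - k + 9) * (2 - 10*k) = -10*k^4 - 48*k^3 + 20*k^2 - 92*k + 18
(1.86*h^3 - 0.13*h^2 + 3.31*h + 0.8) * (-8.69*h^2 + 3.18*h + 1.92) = -16.1634*h^5 + 7.0445*h^4 - 25.6061*h^3 + 3.3242*h^2 + 8.8992*h + 1.536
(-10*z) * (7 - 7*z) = 70*z^2 - 70*z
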